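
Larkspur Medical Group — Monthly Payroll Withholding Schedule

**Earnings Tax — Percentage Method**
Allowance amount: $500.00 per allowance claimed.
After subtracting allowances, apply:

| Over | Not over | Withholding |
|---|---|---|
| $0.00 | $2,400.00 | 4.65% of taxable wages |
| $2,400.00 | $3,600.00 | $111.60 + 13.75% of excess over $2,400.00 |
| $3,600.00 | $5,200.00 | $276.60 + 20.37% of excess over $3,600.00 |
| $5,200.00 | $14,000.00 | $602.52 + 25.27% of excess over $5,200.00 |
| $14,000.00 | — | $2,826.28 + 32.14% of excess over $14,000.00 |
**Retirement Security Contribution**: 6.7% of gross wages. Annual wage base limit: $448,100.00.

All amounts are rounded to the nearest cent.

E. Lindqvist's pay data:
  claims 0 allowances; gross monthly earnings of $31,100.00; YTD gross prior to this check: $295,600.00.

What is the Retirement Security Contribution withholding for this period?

$2,083.70

Retirement Security Contribution: 6.7% × $31,100.00 = $2,083.70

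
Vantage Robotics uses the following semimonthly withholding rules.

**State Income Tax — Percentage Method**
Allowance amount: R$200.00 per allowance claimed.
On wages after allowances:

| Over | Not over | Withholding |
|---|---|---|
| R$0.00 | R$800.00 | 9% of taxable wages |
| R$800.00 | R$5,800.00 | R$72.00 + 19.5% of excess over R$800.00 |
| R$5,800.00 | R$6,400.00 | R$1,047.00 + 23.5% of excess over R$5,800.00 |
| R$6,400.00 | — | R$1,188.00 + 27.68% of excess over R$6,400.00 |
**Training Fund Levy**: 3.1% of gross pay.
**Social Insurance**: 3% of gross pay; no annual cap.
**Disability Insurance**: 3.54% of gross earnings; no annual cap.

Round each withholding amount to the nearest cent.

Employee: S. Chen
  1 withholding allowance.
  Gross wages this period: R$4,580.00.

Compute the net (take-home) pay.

R$3,368.39

State Income Tax: taxable = R$4,580.00 − 1×R$200.00 = R$4,380.00
  R$72.00 + 19.5% × (R$4,380.00 − R$800.00) = R$72.00 + 19.5% × R$3,580.00 = R$770.10
Training Fund Levy: 3.1% × R$4,580.00 = R$141.98
Social Insurance: 3% × R$4,580.00 = R$137.40
Disability Insurance: 3.54% × R$4,580.00 = R$162.13
Total withheld: R$770.10 + R$141.98 + R$137.40 + R$162.13 = R$1,211.61
Net pay: R$4,580.00 − R$1,211.61 = R$3,368.39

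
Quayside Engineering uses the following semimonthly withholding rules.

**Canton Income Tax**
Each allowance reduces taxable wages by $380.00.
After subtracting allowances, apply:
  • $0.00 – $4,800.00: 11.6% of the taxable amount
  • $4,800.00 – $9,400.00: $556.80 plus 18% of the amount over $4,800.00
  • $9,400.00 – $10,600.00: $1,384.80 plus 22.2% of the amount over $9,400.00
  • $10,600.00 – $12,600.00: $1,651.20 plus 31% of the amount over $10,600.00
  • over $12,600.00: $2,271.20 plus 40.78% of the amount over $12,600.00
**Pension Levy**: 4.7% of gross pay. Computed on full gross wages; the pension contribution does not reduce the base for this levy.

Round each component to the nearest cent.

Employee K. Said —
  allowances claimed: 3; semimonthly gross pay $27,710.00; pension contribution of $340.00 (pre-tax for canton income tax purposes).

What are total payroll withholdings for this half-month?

$9,131.88

Canton Income Tax: taxable = $27,710.00 − $340.00 − 3×$380.00 = $26,230.00
  $2,271.20 + 40.78% × ($26,230.00 − $12,600.00) = $2,271.20 + 40.78% × $13,630.00 = $7,829.51
Pension Levy: 4.7% × $27,710.00 = $1,302.37
Total: $7,829.51 + $1,302.37 = $9,131.88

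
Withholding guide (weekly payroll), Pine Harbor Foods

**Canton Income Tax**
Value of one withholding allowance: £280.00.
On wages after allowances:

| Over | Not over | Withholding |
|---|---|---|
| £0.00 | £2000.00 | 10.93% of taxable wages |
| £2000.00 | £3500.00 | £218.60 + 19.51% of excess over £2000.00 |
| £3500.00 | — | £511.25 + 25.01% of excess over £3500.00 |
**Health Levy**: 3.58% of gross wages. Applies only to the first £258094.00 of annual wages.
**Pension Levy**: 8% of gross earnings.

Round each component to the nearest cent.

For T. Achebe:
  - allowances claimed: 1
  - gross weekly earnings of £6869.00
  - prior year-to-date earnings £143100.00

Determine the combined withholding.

Canton Income Tax: taxable = £6869.00 − 1×£280.00 = £6589.00
  £511.25 + 25.01% × (£6589.00 − £3500.00) = £511.25 + 25.01% × £3089.00 = £1283.81
Health Levy: 3.58% × £6869.00 = £245.91
Pension Levy: 8% × £6869.00 = £549.52
Total: £1283.81 + £245.91 + £549.52 = £2079.24

£2079.24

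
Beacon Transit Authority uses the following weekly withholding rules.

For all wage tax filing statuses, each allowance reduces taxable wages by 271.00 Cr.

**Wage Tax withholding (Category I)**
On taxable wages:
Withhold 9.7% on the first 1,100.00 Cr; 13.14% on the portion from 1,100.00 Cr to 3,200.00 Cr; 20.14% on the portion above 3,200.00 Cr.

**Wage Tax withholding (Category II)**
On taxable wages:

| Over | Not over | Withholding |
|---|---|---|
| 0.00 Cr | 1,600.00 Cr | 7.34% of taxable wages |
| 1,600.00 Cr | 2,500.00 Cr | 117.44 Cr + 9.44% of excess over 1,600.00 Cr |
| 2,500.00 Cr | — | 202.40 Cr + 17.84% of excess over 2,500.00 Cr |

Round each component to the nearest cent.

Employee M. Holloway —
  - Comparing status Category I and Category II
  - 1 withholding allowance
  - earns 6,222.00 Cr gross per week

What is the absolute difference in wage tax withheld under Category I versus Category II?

Wage Tax (Category I): taxable = 6,222.00 Cr − 1×271.00 Cr = 5,951.00 Cr
  382.64 Cr + 20.14% × (5,951.00 Cr − 3,200.00 Cr) = 382.64 Cr + 20.14% × 2,751.00 Cr = 936.69 Cr
Wage Tax (Category II): taxable = 6,222.00 Cr − 1×271.00 Cr = 5,951.00 Cr
  202.40 Cr + 17.84% × (5,951.00 Cr − 2,500.00 Cr) = 202.40 Cr + 17.84% × 3,451.00 Cr = 818.06 Cr
Difference: |936.69 Cr − 818.06 Cr| = 118.63 Cr (higher under Category I)

118.63 Cr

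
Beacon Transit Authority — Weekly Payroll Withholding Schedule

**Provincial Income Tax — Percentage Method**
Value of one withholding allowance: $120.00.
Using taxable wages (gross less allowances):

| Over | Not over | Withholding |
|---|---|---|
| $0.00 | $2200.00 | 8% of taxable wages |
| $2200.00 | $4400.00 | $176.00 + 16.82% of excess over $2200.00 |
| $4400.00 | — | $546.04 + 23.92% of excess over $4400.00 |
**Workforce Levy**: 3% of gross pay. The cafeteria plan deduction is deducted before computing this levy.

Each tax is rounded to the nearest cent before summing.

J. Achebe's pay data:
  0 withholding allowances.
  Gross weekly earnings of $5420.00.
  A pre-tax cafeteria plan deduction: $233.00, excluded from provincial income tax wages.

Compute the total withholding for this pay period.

Provincial Income Tax: taxable = $5420.00 − $233.00 = $5187.00
  $546.04 + 23.92% × ($5187.00 − $4400.00) = $546.04 + 23.92% × $787.00 = $734.29
Workforce Levy: 3% × $5187.00 = $155.61
Total: $734.29 + $155.61 = $889.90

$889.90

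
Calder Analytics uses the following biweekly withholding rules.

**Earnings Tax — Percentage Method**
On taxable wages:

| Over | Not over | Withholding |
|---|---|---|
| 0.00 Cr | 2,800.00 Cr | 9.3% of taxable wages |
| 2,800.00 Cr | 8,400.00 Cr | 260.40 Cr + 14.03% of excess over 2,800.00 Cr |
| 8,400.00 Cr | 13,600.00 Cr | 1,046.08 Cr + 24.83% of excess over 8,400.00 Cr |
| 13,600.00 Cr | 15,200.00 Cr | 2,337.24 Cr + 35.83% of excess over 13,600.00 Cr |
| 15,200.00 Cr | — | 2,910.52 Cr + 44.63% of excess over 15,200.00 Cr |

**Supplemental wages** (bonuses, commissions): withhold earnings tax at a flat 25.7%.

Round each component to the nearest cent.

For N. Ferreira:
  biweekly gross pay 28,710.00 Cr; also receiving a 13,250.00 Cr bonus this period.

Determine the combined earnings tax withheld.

12,345.28 Cr

Earnings Tax: taxable = 28,710.00 Cr
  2,910.52 Cr + 44.63% × (28,710.00 Cr − 15,200.00 Cr) = 2,910.52 Cr + 44.63% × 13,510.00 Cr = 8,940.03 Cr
Supplemental (25.7% flat on bonus): 25.7% × 13,250.00 Cr = 3,405.25 Cr
Total earnings tax: 8,940.03 Cr + 3,405.25 Cr = 12,345.28 Cr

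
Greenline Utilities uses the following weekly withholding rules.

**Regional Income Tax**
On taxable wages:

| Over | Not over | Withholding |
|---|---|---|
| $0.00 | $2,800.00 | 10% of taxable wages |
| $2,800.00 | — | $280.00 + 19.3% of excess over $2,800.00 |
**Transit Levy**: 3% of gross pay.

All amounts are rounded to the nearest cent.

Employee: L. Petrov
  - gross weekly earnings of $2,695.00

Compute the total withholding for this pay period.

Regional Income Tax: taxable = $2,695.00
  10% × $2,695.00 = $269.50
Transit Levy: 3% × $2,695.00 = $80.85
Total: $269.50 + $80.85 = $350.35

$350.35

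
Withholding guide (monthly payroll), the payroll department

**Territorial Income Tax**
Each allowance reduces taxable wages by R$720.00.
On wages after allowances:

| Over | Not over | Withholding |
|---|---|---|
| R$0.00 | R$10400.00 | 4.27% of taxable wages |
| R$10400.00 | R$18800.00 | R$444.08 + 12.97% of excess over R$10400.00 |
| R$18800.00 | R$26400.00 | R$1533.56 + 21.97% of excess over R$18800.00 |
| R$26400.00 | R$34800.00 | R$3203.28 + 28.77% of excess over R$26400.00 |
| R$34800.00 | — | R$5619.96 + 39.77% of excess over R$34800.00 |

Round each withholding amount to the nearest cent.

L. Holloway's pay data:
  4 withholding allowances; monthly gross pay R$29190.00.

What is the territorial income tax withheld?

R$3183.51

Territorial Income Tax: taxable = R$29190.00 − 4×R$720.00 = R$26310.00
  R$1533.56 + 21.97% × (R$26310.00 − R$18800.00) = R$1533.56 + 21.97% × R$7510.00 = R$3183.51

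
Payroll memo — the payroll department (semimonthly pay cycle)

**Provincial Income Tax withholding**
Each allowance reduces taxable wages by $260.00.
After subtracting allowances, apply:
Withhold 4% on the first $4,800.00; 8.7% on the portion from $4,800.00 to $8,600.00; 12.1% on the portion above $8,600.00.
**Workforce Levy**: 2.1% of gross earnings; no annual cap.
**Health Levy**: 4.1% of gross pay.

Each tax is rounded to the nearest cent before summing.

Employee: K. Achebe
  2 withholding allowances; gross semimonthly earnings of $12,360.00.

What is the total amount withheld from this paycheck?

Provincial Income Tax: taxable = $12,360.00 − 2×$260.00 = $11,840.00
  $522.60 + 12.1% × ($11,840.00 − $8,600.00) = $522.60 + 12.1% × $3,240.00 = $914.64
Workforce Levy: 2.1% × $12,360.00 = $259.56
Health Levy: 4.1% × $12,360.00 = $506.76
Total: $914.64 + $259.56 + $506.76 = $1,680.96

$1,680.96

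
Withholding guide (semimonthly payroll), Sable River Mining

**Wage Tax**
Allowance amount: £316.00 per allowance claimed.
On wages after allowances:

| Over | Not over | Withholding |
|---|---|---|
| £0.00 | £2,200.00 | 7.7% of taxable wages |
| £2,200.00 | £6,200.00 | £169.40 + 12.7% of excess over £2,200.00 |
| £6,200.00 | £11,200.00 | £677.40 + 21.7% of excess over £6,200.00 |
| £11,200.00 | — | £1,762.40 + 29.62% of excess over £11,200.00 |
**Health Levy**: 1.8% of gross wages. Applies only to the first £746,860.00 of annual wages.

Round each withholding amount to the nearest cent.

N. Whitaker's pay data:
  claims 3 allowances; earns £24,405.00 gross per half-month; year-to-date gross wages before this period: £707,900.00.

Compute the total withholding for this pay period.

Wage Tax: taxable = £24,405.00 − 3×£316.00 = £23,457.00
  £1,762.40 + 29.62% × (£23,457.00 − £11,200.00) = £1,762.40 + 29.62% × £12,257.00 = £5,392.92
Health Levy: 1.8% × £24,405.00 = £439.29
Total: £5,392.92 + £439.29 = £5,832.21

£5,832.21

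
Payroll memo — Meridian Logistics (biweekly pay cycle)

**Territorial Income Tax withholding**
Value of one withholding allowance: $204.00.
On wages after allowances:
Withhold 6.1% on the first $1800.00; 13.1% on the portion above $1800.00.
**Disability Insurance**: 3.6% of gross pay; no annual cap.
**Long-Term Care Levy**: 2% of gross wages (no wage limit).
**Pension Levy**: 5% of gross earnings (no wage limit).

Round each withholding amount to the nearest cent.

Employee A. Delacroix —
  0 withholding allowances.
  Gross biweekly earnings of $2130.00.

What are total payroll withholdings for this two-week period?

$378.81

Territorial Income Tax: taxable = $2130.00
  $109.80 + 13.1% × ($2130.00 − $1800.00) = $109.80 + 13.1% × $330.00 = $153.03
Disability Insurance: 3.6% × $2130.00 = $76.68
Long-Term Care Levy: 2% × $2130.00 = $42.60
Pension Levy: 5% × $2130.00 = $106.50
Total: $153.03 + $76.68 + $42.60 + $106.50 = $378.81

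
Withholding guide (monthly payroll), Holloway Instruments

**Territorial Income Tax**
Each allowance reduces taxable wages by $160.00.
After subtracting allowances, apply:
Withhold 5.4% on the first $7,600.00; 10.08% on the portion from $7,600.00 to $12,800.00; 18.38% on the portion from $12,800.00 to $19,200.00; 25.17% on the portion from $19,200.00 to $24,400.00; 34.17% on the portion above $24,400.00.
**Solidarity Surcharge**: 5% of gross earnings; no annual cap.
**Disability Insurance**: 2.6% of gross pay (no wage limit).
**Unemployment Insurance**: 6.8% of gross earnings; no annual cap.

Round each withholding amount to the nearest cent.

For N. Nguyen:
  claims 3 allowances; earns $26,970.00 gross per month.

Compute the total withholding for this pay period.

Territorial Income Tax: taxable = $26,970.00 − 3×$160.00 = $26,490.00
  $3,419.72 + 34.17% × ($26,490.00 − $24,400.00) = $3,419.72 + 34.17% × $2,090.00 = $4,133.87
Solidarity Surcharge: 5% × $26,970.00 = $1,348.50
Disability Insurance: 2.6% × $26,970.00 = $701.22
Unemployment Insurance: 6.8% × $26,970.00 = $1,833.96
Total: $4,133.87 + $1,348.50 + $701.22 + $1,833.96 = $8,017.55

$8,017.55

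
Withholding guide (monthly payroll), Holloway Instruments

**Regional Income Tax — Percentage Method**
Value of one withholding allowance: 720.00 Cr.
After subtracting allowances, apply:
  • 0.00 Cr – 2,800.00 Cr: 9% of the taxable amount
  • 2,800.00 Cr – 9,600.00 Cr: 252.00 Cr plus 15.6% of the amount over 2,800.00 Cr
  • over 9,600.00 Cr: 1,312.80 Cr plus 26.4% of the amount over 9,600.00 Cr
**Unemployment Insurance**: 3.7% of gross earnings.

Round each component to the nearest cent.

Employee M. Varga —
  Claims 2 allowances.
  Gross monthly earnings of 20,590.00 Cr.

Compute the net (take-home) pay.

15,994.17 Cr

Regional Income Tax: taxable = 20,590.00 Cr − 2×720.00 Cr = 19,150.00 Cr
  1,312.80 Cr + 26.4% × (19,150.00 Cr − 9,600.00 Cr) = 1,312.80 Cr + 26.4% × 9,550.00 Cr = 3,834.00 Cr
Unemployment Insurance: 3.7% × 20,590.00 Cr = 761.83 Cr
Total withheld: 3,834.00 Cr + 761.83 Cr = 4,595.83 Cr
Net pay: 20,590.00 Cr − 4,595.83 Cr = 15,994.17 Cr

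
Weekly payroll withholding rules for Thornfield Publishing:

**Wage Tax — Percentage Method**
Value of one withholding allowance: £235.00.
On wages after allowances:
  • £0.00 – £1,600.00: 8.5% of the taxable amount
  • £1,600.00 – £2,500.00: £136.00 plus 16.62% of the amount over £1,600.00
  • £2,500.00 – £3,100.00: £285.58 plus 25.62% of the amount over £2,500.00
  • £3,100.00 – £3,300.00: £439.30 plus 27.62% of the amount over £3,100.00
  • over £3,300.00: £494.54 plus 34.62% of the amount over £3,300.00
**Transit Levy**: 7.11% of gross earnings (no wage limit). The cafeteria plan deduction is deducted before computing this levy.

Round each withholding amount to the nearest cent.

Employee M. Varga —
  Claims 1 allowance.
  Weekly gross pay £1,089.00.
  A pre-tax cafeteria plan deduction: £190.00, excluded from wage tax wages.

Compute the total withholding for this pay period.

Wage Tax: taxable = £1,089.00 − £190.00 − 1×£235.00 = £664.00
  8.5% × £664.00 = £56.44
Transit Levy: 7.11% × £899.00 = £63.92
Total: £56.44 + £63.92 = £120.36

£120.36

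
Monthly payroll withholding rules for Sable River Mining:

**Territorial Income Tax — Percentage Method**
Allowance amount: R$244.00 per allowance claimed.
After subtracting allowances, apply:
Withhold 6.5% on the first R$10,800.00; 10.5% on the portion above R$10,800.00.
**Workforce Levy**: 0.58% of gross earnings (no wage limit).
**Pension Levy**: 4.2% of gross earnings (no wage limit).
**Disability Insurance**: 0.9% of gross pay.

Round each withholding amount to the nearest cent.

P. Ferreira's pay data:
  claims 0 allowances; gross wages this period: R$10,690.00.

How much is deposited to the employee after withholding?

Territorial Income Tax: taxable = R$10,690.00
  6.5% × R$10,690.00 = R$694.85
Workforce Levy: 0.58% × R$10,690.00 = R$62.00
Pension Levy: 4.2% × R$10,690.00 = R$448.98
Disability Insurance: 0.9% × R$10,690.00 = R$96.21
Total withheld: R$694.85 + R$62.00 + R$448.98 + R$96.21 = R$1,302.04
Net pay: R$10,690.00 − R$1,302.04 = R$9,387.96

R$9,387.96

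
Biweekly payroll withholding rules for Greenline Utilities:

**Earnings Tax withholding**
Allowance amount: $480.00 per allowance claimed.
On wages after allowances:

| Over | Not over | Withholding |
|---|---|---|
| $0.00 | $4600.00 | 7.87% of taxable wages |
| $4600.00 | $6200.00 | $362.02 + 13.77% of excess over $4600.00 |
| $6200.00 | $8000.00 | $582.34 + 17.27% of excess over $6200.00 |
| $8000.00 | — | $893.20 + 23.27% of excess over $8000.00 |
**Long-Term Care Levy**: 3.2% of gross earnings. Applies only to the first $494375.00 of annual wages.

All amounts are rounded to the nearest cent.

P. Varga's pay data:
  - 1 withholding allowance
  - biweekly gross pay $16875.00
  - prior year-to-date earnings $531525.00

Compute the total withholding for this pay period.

$2846.72

Earnings Tax: taxable = $16875.00 − 1×$480.00 = $16395.00
  $893.20 + 23.27% × ($16395.00 − $8000.00) = $893.20 + 23.27% × $8395.00 = $2846.72
Long-Term Care Levy: YTD $531525.00 ≥ cap $494375.00 → $0.00
Total: $2846.72 + $0.00 = $2846.72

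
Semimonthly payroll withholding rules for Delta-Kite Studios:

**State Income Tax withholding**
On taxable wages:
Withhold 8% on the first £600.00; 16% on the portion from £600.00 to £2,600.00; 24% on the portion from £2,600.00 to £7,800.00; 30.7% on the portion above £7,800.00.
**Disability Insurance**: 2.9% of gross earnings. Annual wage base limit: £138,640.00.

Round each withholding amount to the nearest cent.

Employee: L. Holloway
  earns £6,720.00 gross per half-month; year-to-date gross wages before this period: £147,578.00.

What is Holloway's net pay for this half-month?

State Income Tax: taxable = £6,720.00
  £368.00 + 24% × (£6,720.00 − £2,600.00) = £368.00 + 24% × £4,120.00 = £1,356.80
Disability Insurance: YTD £147,578.00 ≥ cap £138,640.00 → £0.00
Total withheld: £1,356.80 + £0.00 = £1,356.80
Net pay: £6,720.00 − £1,356.80 = £5,363.20

£5,363.20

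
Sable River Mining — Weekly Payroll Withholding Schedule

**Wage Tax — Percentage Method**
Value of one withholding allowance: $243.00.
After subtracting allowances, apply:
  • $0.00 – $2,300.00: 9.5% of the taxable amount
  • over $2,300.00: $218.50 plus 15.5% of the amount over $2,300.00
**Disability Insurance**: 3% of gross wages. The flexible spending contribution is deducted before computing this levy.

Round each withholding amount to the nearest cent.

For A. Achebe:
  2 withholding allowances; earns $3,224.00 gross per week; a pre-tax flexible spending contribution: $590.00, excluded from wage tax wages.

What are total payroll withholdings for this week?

Wage Tax: taxable = $3,224.00 − $590.00 − 2×$243.00 = $2,148.00
  9.5% × $2,148.00 = $204.06
Disability Insurance: 3% × $2,634.00 = $79.02
Total: $204.06 + $79.02 = $283.08

$283.08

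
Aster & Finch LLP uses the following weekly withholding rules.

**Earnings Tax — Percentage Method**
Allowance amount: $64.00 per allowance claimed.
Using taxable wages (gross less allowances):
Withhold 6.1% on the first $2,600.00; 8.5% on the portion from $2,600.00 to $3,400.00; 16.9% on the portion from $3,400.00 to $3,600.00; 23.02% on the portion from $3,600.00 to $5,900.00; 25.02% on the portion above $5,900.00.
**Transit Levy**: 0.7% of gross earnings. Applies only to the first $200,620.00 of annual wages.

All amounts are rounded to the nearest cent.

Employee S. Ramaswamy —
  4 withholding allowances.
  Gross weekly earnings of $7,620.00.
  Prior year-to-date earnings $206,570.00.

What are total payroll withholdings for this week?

$1,156.15

Earnings Tax: taxable = $7,620.00 − 4×$64.00 = $7,364.00
  $789.86 + 25.02% × ($7,364.00 − $5,900.00) = $789.86 + 25.02% × $1,464.00 = $1,156.15
Transit Levy: YTD $206,570.00 ≥ cap $200,620.00 → $0.00
Total: $1,156.15 + $0.00 = $1,156.15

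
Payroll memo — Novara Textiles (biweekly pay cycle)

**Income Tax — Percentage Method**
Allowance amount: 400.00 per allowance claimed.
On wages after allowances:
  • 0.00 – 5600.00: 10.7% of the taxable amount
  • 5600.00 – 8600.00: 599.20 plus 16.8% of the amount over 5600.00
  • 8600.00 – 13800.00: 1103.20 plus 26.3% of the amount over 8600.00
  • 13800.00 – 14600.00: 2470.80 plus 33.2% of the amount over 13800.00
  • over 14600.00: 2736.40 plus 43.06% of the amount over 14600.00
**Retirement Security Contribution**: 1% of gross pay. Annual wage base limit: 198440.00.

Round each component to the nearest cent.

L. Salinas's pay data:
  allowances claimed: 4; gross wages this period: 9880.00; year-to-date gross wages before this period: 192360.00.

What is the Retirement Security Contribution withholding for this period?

60.80

Retirement Security Contribution: cap 198440.00 − YTD 192360.00 = 6080.00 subject; 1% × 6080.00 = 60.80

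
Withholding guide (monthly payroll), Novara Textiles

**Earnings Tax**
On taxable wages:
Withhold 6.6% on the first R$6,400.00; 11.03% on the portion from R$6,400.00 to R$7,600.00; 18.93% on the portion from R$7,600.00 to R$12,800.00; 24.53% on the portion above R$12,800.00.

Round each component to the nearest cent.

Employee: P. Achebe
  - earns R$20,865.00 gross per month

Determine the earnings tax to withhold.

Earnings Tax: taxable = R$20,865.00
  R$1,539.12 + 24.53% × (R$20,865.00 − R$12,800.00) = R$1,539.12 + 24.53% × R$8,065.00 = R$3,517.46

R$3,517.46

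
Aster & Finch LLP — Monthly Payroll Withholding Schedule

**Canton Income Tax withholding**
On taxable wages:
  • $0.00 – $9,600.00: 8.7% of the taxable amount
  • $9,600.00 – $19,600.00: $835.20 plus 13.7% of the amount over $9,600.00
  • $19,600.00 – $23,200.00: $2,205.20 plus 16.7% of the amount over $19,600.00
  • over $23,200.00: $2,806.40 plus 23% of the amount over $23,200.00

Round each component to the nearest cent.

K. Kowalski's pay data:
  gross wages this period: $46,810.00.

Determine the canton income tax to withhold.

Canton Income Tax: taxable = $46,810.00
  $2,806.40 + 23% × ($46,810.00 − $23,200.00) = $2,806.40 + 23% × $23,610.00 = $8,236.70

$8,236.70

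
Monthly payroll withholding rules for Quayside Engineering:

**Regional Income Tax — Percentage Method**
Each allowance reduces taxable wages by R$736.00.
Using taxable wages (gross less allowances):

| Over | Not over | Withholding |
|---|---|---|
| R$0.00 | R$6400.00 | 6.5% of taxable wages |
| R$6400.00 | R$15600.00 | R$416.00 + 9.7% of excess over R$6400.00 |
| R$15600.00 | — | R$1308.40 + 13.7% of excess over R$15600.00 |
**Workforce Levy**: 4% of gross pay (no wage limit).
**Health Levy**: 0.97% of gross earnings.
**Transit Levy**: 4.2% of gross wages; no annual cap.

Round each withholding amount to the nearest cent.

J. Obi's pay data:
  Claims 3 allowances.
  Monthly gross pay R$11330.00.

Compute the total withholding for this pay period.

R$1718.99

Regional Income Tax: taxable = R$11330.00 − 3×R$736.00 = R$9122.00
  R$416.00 + 9.7% × (R$9122.00 − R$6400.00) = R$416.00 + 9.7% × R$2722.00 = R$680.03
Workforce Levy: 4% × R$11330.00 = R$453.20
Health Levy: 0.97% × R$11330.00 = R$109.90
Transit Levy: 4.2% × R$11330.00 = R$475.86
Total: R$680.03 + R$453.20 + R$109.90 + R$475.86 = R$1718.99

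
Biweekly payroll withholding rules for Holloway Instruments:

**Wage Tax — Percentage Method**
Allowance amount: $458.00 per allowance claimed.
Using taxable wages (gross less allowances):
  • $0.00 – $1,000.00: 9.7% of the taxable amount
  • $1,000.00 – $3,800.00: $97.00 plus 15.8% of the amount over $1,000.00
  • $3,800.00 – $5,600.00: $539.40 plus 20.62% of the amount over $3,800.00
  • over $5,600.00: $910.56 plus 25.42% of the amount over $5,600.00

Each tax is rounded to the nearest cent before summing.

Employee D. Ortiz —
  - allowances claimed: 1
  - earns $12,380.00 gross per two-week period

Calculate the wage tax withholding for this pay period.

$2,517.61

Wage Tax: taxable = $12,380.00 − 1×$458.00 = $11,922.00
  $910.56 + 25.42% × ($11,922.00 − $5,600.00) = $910.56 + 25.42% × $6,322.00 = $2,517.61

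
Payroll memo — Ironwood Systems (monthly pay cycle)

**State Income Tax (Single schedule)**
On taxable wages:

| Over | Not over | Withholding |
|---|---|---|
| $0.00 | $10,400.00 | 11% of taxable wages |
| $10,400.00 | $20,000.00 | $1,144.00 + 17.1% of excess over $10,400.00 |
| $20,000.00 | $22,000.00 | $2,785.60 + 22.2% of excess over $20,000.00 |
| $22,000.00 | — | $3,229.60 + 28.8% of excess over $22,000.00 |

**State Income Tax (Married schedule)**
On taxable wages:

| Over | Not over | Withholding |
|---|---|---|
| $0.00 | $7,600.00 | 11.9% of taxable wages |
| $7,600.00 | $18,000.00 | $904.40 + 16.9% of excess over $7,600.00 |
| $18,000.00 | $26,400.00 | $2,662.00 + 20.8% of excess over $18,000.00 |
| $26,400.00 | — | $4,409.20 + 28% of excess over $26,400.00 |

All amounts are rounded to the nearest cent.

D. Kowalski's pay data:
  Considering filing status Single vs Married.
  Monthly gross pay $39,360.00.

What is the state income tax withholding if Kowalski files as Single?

State Income Tax (Single): taxable = $39,360.00
  $3,229.60 + 28.8% × ($39,360.00 − $22,000.00) = $3,229.60 + 28.8% × $17,360.00 = $8,229.28

$8,229.28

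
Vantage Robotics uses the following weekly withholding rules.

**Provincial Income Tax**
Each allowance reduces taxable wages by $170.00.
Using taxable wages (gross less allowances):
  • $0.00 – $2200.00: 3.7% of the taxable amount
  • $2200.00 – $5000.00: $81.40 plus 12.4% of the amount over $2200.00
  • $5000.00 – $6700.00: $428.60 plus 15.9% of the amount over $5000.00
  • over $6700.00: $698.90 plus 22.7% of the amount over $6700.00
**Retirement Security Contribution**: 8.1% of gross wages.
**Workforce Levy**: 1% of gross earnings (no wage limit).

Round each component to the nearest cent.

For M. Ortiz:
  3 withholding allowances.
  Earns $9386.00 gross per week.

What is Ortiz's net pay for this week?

$7339.02

Provincial Income Tax: taxable = $9386.00 − 3×$170.00 = $8876.00
  $698.90 + 22.7% × ($8876.00 − $6700.00) = $698.90 + 22.7% × $2176.00 = $1192.85
Retirement Security Contribution: 8.1% × $9386.00 = $760.27
Workforce Levy: 1% × $9386.00 = $93.86
Total withheld: $1192.85 + $760.27 + $93.86 = $2046.98
Net pay: $9386.00 − $2046.98 = $7339.02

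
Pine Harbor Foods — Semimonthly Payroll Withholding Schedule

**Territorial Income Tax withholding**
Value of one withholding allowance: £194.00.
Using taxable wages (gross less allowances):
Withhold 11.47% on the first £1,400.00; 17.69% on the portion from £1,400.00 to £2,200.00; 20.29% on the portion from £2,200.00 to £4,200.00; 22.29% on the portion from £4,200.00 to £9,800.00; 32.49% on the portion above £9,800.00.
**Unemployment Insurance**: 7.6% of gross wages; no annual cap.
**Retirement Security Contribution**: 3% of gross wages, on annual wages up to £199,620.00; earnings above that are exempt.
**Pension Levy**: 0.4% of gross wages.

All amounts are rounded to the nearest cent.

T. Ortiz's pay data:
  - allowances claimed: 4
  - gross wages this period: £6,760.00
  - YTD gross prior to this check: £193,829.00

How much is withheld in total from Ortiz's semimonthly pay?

Territorial Income Tax: taxable = £6,760.00 − 4×£194.00 = £5,984.00
  £707.90 + 22.29% × (£5,984.00 − £4,200.00) = £707.90 + 22.29% × £1,784.00 = £1,105.55
Unemployment Insurance: 7.6% × £6,760.00 = £513.76
Retirement Security Contribution: cap £199,620.00 − YTD £193,829.00 = £5,791.00 subject; 3% × £5,791.00 = £173.73
Pension Levy: 0.4% × £6,760.00 = £27.04
Total: £1,105.55 + £513.76 + £173.73 + £27.04 = £1,820.08

£1,820.08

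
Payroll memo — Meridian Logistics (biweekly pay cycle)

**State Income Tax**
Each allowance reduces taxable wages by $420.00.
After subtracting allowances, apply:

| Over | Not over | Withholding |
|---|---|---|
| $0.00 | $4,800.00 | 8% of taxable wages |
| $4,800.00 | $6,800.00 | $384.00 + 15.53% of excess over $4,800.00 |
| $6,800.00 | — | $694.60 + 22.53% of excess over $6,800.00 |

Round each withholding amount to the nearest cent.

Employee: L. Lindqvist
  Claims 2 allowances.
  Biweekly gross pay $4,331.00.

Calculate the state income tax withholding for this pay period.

State Income Tax: taxable = $4,331.00 − 2×$420.00 = $3,491.00
  8% × $3,491.00 = $279.28

$279.28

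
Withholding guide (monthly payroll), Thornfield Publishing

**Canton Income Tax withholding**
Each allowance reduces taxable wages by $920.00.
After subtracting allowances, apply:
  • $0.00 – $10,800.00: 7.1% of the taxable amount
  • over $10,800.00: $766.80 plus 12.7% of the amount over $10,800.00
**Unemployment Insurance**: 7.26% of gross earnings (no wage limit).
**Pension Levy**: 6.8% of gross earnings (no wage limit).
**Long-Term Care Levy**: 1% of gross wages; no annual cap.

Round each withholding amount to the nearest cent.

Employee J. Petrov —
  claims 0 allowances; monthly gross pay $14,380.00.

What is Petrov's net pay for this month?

$10,992.91

Canton Income Tax: taxable = $14,380.00
  $766.80 + 12.7% × ($14,380.00 − $10,800.00) = $766.80 + 12.7% × $3,580.00 = $1,221.46
Unemployment Insurance: 7.26% × $14,380.00 = $1,043.99
Pension Levy: 6.8% × $14,380.00 = $977.84
Long-Term Care Levy: 1% × $14,380.00 = $143.80
Total withheld: $1,221.46 + $1,043.99 + $977.84 + $143.80 = $3,387.09
Net pay: $14,380.00 − $3,387.09 = $10,992.91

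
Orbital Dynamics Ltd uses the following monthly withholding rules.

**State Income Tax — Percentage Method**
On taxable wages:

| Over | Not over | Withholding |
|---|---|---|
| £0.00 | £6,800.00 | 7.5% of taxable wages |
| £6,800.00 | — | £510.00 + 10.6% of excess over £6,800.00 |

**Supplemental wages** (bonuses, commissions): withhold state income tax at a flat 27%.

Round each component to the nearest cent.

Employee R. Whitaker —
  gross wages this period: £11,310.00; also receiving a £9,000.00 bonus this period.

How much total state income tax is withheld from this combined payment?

£3,418.06

State Income Tax: taxable = £11,310.00
  £510.00 + 10.6% × (£11,310.00 − £6,800.00) = £510.00 + 10.6% × £4,510.00 = £988.06
Supplemental (27% flat on bonus): 27% × £9,000.00 = £2,430.00
Total state income tax: £988.06 + £2,430.00 = £3,418.06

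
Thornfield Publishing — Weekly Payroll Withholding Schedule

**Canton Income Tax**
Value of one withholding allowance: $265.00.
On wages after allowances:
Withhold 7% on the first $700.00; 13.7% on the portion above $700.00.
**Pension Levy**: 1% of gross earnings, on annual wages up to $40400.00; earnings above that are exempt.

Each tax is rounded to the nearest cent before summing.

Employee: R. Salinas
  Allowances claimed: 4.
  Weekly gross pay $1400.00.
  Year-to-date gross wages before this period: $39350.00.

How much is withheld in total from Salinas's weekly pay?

Canton Income Tax: taxable = $1400.00 − 4×$265.00 = $340.00
  7% × $340.00 = $23.80
Pension Levy: cap $40400.00 − YTD $39350.00 = $1050.00 subject; 1% × $1050.00 = $10.50
Total: $23.80 + $10.50 = $34.30

$34.30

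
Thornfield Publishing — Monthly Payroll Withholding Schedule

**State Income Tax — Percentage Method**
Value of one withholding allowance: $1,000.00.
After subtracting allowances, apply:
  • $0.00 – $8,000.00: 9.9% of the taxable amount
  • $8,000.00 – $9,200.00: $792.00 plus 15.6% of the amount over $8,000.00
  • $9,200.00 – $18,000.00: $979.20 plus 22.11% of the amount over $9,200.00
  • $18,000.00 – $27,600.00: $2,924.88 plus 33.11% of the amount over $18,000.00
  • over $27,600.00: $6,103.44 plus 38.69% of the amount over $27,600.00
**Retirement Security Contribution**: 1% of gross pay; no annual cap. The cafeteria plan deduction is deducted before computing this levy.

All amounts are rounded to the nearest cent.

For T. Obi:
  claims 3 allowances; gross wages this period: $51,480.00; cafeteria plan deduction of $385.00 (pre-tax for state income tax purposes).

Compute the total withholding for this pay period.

$14,543.91

State Income Tax: taxable = $51,480.00 − $385.00 − 3×$1,000.00 = $48,095.00
  $6,103.44 + 38.69% × ($48,095.00 − $27,600.00) = $6,103.44 + 38.69% × $20,495.00 = $14,032.96
Retirement Security Contribution: 1% × $51,095.00 = $510.95
Total: $14,032.96 + $510.95 = $14,543.91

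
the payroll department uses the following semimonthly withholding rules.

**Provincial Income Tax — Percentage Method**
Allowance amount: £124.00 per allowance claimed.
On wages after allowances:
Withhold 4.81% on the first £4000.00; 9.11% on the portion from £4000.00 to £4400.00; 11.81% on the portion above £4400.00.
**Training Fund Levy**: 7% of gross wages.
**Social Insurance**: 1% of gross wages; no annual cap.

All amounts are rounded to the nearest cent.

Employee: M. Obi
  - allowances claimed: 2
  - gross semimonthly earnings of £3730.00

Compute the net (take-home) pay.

£3264.12

Provincial Income Tax: taxable = £3730.00 − 2×£124.00 = £3482.00
  4.81% × £3482.00 = £167.48
Training Fund Levy: 7% × £3730.00 = £261.10
Social Insurance: 1% × £3730.00 = £37.30
Total withheld: £167.48 + £261.10 + £37.30 = £465.88
Net pay: £3730.00 − £465.88 = £3264.12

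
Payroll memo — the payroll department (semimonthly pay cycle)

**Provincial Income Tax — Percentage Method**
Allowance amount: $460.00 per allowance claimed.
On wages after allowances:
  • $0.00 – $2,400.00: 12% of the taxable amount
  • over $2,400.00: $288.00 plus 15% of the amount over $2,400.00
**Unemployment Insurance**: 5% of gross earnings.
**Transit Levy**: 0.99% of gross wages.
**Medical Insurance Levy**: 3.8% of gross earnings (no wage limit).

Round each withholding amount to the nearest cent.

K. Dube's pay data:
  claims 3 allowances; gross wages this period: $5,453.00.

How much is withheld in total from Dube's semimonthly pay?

$1,072.79

Provincial Income Tax: taxable = $5,453.00 − 3×$460.00 = $4,073.00
  $288.00 + 15% × ($4,073.00 − $2,400.00) = $288.00 + 15% × $1,673.00 = $538.95
Unemployment Insurance: 5% × $5,453.00 = $272.65
Transit Levy: 0.99% × $5,453.00 = $53.98
Medical Insurance Levy: 3.8% × $5,453.00 = $207.21
Total: $538.95 + $272.65 + $53.98 + $207.21 = $1,072.79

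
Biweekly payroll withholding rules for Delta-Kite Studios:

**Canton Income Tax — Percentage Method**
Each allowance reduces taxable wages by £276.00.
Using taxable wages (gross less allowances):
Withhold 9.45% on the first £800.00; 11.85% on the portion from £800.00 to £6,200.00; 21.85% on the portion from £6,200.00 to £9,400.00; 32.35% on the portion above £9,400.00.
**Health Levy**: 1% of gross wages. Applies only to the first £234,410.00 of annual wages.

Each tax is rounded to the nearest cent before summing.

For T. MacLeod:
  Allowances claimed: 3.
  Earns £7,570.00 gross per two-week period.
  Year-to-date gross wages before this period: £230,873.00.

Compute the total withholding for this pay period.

Canton Income Tax: taxable = £7,570.00 − 3×£276.00 = £6,742.00
  £715.50 + 21.85% × (£6,742.00 − £6,200.00) = £715.50 + 21.85% × £542.00 = £833.93
Health Levy: cap £234,410.00 − YTD £230,873.00 = £3,537.00 subject; 1% × £3,537.00 = £35.37
Total: £833.93 + £35.37 = £869.30

£869.30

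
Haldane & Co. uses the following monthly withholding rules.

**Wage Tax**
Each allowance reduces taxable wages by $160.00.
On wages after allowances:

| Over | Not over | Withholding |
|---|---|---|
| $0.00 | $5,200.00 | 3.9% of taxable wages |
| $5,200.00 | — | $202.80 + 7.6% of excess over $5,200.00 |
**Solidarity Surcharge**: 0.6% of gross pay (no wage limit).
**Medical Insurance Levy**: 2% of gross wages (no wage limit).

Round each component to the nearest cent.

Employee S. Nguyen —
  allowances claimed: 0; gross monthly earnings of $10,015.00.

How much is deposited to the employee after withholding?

$9,185.87

Wage Tax: taxable = $10,015.00
  $202.80 + 7.6% × ($10,015.00 − $5,200.00) = $202.80 + 7.6% × $4,815.00 = $568.74
Solidarity Surcharge: 0.6% × $10,015.00 = $60.09
Medical Insurance Levy: 2% × $10,015.00 = $200.30
Total withheld: $568.74 + $60.09 + $200.30 = $829.13
Net pay: $10,015.00 − $829.13 = $9,185.87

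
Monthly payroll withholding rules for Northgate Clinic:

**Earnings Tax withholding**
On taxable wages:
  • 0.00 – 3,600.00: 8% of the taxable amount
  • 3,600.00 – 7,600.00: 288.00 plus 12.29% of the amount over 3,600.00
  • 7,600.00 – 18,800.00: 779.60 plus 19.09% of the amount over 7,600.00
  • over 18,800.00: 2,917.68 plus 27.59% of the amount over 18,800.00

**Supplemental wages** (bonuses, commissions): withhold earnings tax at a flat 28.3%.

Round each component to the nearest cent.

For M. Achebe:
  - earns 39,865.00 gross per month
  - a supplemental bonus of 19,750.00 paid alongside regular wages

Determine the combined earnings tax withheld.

14,318.76

Earnings Tax: taxable = 39,865.00
  2,917.68 + 27.59% × (39,865.00 − 18,800.00) = 2,917.68 + 27.59% × 21,065.00 = 8,729.51
Supplemental (28.3% flat on bonus): 28.3% × 19,750.00 = 5,589.25
Total earnings tax: 8,729.51 + 5,589.25 = 14,318.76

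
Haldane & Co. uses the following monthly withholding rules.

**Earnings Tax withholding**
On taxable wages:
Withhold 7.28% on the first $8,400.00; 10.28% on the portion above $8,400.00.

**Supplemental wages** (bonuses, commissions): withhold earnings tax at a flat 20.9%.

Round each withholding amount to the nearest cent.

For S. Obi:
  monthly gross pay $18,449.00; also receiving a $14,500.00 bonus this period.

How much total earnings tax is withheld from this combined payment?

$4,675.06

Earnings Tax: taxable = $18,449.00
  $611.52 + 10.28% × ($18,449.00 − $8,400.00) = $611.52 + 10.28% × $10,049.00 = $1,644.56
Supplemental (20.9% flat on bonus): 20.9% × $14,500.00 = $3,030.50
Total earnings tax: $1,644.56 + $3,030.50 = $4,675.06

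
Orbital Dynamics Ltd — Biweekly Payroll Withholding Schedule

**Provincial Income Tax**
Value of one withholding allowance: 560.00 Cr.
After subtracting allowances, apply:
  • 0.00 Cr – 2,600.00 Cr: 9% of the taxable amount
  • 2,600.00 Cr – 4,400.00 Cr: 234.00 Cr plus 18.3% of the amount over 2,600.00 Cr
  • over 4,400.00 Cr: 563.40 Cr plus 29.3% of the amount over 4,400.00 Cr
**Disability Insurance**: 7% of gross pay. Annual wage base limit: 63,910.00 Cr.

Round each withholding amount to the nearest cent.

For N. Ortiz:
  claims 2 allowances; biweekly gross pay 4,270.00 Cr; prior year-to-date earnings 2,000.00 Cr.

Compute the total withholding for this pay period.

633.55 Cr

Provincial Income Tax: taxable = 4,270.00 Cr − 2×560.00 Cr = 3,150.00 Cr
  234.00 Cr + 18.3% × (3,150.00 Cr − 2,600.00 Cr) = 234.00 Cr + 18.3% × 550.00 Cr = 334.65 Cr
Disability Insurance: 7% × 4,270.00 Cr = 298.90 Cr
Total: 334.65 Cr + 298.90 Cr = 633.55 Cr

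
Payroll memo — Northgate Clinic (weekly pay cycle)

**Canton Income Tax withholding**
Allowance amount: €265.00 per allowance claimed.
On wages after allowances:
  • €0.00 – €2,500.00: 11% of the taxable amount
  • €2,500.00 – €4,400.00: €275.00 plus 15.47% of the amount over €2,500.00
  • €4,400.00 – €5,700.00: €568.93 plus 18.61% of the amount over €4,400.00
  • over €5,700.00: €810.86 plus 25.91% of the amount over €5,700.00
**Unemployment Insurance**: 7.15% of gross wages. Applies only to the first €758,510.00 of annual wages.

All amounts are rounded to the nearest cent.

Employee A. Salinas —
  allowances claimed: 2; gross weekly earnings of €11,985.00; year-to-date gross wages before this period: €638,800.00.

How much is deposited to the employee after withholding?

€8,826.09

Canton Income Tax: taxable = €11,985.00 − 2×€265.00 = €11,455.00
  €810.86 + 25.91% × (€11,455.00 − €5,700.00) = €810.86 + 25.91% × €5,755.00 = €2,301.98
Unemployment Insurance: 7.15% × €11,985.00 = €856.93
Total withheld: €2,301.98 + €856.93 = €3,158.91
Net pay: €11,985.00 − €3,158.91 = €8,826.09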